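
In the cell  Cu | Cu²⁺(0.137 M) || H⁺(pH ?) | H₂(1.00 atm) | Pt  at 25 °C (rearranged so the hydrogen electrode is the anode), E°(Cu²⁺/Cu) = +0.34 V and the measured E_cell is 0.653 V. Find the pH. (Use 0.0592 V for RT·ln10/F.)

pH = 5.72

E°_cell = 0.34 V and n = 2.
log Q = n(E° − E)/0.0592 = 2×(0.34 − 0.653)/0.0592 = -10.574.
With Q = [H⁺]^2 / ([Cu²⁺]·P(H₂)), solving for [H⁺] gives log[H⁺] = -5.719, so pH = 5.72.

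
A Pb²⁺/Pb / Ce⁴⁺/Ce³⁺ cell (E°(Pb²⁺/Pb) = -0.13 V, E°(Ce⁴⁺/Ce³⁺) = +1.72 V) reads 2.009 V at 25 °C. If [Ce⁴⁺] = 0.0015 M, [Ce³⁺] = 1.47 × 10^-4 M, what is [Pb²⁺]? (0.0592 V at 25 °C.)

4.4 × 10^-4 M

From the Nernst equation, log Q = n(E° − E)/0.0592 = 2(1.85 − 2.009)/0.0592 = -5.372, so Q = 4.25 × 10^-6.
With Q = [Pb²⁺]·[Ce³⁺]^2/[Ce⁴⁺]^2 and the known concentrations, [Pb²⁺] in the numerator gives [Pb²⁺] = 4.4 × 10^-4 M.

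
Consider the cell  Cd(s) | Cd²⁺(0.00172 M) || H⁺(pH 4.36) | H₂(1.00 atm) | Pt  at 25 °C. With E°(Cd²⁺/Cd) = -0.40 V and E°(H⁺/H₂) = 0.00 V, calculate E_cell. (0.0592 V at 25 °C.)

The hydrogen couple is the cathode, so E°_cell = 0.40 V; n = 2.
[H⁺] = 10^(−4.36) = 4.4 × 10^-5 M, and Q = [Cd²⁺]·P(H₂) / [H⁺]^2 = 9.03 × 10^5.
E = E° − (0.0592/2) log Q = 0.40 − (0.0592/2)(5.956) = 0.224 V.

0.22 V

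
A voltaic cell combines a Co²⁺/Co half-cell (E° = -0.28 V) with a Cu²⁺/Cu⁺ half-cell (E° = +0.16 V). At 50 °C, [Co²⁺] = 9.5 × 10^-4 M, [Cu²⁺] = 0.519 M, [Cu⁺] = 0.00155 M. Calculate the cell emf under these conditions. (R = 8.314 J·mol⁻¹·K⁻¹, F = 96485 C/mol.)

The Cu²⁺/Cu⁺ couple has the higher reduction potential and acts as the cathode, so E°_cell = +0.16 − (-0.28) = 0.44 V.
Balancing electrons gives n = 2; the reaction quotient is Q = [Co²⁺]·[Cu⁺]^2/[Cu²⁺]^2 = 8.47 × 10^-9.
E = E° − (RT/nF) ln Q = 0.44 − (8.314×323)/(2×96485) × (-18.586) = 0.440 + 0.259 = 0.699 V.

0.699 V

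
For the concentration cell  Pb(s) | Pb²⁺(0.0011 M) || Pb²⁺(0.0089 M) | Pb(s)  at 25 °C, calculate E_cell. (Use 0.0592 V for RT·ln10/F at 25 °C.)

Both half-cells are Pb²⁺/Pb, so E°_cell = 0. The concentrated side is the cathode; the cell reaction moves Pb²⁺ from high to low concentration with n = 2.
Q = [Pb²⁺]_dilute/[Pb²⁺]_conc = 0.0011/0.0089 = 0.124.
E = 0 − (0.0592/2) log Q = −(0.0592/2)(-0.908) = 0.0269 V.

0.027 V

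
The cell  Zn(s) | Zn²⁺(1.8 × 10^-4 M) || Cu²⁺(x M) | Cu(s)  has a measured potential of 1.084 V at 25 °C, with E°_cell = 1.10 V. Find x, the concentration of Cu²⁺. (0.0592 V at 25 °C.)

From the Nernst equation, log Q = n(E° − E)/0.0592 = 2(1.10 − 1.084)/0.0592 = 0.541, so Q = 3.47.
With Q = [Zn²⁺]/[Cu²⁺] and the known concentrations, [Cu²⁺] in the denominator gives [Cu²⁺] = 5.2 × 10^-5 M.

5.2 × 10^-5 M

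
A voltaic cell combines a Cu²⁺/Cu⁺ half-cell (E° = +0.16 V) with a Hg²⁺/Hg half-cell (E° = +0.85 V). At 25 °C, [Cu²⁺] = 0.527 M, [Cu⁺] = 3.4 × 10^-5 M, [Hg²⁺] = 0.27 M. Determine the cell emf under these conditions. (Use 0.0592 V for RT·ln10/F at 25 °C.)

The Hg²⁺/Hg couple has the higher reduction potential and acts as the cathode, so E°_cell = +0.85 − (+0.16) = 0.69 V.
Balancing electrons gives n = 2; the reaction quotient is Q = [Cu²⁺]^2/([Cu⁺]^2·[Hg²⁺]) = 8.9 × 10^8.
At 25 °C, E = E° − (0.0592/n) log Q = 0.69 − (0.0592/2)(8.949) = 0.690 − 0.265 = 0.425 V.

0.425 V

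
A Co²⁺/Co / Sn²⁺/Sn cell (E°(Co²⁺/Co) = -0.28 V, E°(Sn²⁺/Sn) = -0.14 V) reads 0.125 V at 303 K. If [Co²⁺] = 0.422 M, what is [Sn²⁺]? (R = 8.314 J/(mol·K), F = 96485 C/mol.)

0.13 M

From the Nernst equation, ln Q = nF(E° − E)/RT = 2×96485×(0.14 − 0.125)/(8.314×303) = 1.149, so Q = 3.16.
With Q = [Co²⁺]/[Sn²⁺] and the known concentrations, [Sn²⁺] in the denominator gives [Sn²⁺] = 0.13 M.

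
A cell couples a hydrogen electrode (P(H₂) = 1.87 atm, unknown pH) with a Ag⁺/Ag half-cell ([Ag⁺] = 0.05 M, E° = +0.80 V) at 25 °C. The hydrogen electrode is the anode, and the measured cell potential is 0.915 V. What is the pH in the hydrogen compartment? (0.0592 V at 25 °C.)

E°_cell = 0.80 V and n = 2.
log Q = n(E° − E)/0.0592 = 2×(0.80 − 0.915)/0.0592 = -3.885.
With Q = [H⁺]^2 / ([Ag⁺]^2·P(H₂)), solving for [H⁺] gives log[H⁺] = -3.108, so pH = 3.11.

pH = 3.11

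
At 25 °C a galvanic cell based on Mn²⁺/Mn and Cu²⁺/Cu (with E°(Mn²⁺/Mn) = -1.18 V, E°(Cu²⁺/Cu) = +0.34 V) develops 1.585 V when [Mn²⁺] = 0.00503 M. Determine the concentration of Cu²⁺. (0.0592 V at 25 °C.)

From the Nernst equation, log Q = n(E° − E)/0.0592 = 2(1.52 − 1.585)/0.0592 = -2.196, so Q = 0.00637.
With Q = [Mn²⁺]/[Cu²⁺] and the known concentrations, [Cu²⁺] in the denominator gives [Cu²⁺] = 0.79 M.

0.79 M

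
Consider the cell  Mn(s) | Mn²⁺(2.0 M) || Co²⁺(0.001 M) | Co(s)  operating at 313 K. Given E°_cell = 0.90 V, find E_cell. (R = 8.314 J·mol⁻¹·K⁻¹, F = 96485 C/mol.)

0.797 V

Balancing electrons gives n = 2; the reaction quotient is Q = [Mn²⁺]/[Co²⁺] = 2000.
E = E° − (RT/nF) ln Q = 0.90 − (8.314×313)/(2×96485) × (7.601) = 0.900 − 0.103 = 0.797 V.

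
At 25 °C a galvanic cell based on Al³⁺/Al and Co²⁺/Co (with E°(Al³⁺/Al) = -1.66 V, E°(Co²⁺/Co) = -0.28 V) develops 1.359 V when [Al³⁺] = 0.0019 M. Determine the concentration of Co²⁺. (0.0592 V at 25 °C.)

From the Nernst equation, log Q = n(E° − E)/0.0592 = 6(1.38 − 1.359)/0.0592 = 2.128, so Q = 134.
With Q = [Al³⁺]^2/[Co²⁺]^3 and the known concentrations, [Co²⁺]^3 in the denominator gives [Co²⁺] = 0.003 M.

0.003 M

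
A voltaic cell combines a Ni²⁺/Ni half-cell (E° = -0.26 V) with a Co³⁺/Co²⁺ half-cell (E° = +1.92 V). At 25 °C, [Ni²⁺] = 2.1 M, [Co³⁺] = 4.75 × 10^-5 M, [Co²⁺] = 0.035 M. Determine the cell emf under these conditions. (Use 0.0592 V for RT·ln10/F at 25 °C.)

The Co³⁺/Co²⁺ couple has the higher reduction potential and acts as the cathode, so E°_cell = +1.92 − (-0.26) = 2.18 V.
Balancing electrons gives n = 2; the reaction quotient is Q = [Ni²⁺]·[Co²⁺]^2/[Co³⁺]^2 = 1.14 × 10^6.
At 25 °C, E = E° − (0.0592/n) log Q = 2.18 − (0.0592/2)(6.057) = 2.180 − 0.179 = 2.001 V.

2.00 V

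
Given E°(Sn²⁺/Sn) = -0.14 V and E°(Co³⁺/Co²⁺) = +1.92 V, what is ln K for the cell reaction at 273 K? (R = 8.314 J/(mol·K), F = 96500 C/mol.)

ln K = 175.2

E°_cell = +1.92 − (-0.14) = 2.06 V, with n = 2 electrons transferred.
At equilibrium E = 0, so the Nernst equation gives ln K = nFE°/RT = (2)(96500)(2.06)/((8.314)(273)) = 175.17.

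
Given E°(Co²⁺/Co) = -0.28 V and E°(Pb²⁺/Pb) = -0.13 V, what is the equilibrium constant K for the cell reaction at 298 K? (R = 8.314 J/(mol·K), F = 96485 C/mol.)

E°_cell = -0.13 − (-0.28) = 0.15 V, with n = 2 electrons transferred.
At equilibrium E = 0, so the Nernst equation gives ln K = nFE°/RT = (2)(96485)(0.15)/((8.314)(298)) = 11.68.
K = e^11.68 = 1.2 × 10^5.

1.2 × 10^5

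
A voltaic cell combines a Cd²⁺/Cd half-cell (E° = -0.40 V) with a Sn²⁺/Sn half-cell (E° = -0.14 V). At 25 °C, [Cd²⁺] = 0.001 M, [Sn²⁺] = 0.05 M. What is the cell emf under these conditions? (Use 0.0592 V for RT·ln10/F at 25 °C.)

0.310 V

The Sn²⁺/Sn couple has the higher reduction potential and acts as the cathode, so E°_cell = -0.14 − (-0.40) = 0.26 V.
Balancing electrons gives n = 2; the reaction quotient is Q = [Cd²⁺]/[Sn²⁺] = 0.0200.
At 25 °C, E = E° − (0.0592/n) log Q = 0.26 − (0.0592/2)(-1.699) = 0.260 + 0.050 = 0.310 V.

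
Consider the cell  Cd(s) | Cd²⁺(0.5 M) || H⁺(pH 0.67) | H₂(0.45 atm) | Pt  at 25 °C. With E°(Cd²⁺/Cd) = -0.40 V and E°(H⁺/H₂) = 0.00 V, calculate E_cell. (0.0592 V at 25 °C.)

0.38 V

The hydrogen couple is the cathode, so E°_cell = 0.40 V; n = 2.
[H⁺] = 10^(−0.67) = 0.21 M, and Q = [Cd²⁺]·P(H₂) / [H⁺]^2 = 4.92.
E = E° − (0.0592/2) log Q = 0.40 − (0.0592/2)(0.692) = 0.380 V.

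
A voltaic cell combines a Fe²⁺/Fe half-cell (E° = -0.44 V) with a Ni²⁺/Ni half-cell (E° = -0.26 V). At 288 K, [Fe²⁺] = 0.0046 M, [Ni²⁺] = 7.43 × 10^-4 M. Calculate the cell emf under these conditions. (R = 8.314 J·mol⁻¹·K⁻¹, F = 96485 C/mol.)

0.157 V

The Ni²⁺/Ni couple has the higher reduction potential and acts as the cathode, so E°_cell = -0.26 − (-0.44) = 0.18 V.
Balancing electrons gives n = 2; the reaction quotient is Q = [Fe²⁺]/[Ni²⁺] = 6.19.
E = E° − (RT/nF) ln Q = 0.18 − (8.314×288)/(2×96485) × (1.823) = 0.180 − 0.023 = 0.157 V.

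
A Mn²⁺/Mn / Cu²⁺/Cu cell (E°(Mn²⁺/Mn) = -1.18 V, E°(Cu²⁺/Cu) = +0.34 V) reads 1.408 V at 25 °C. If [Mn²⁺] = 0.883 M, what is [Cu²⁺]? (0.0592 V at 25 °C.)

From the Nernst equation, log Q = n(E° − E)/0.0592 = 2(1.52 − 1.408)/0.0592 = 3.784, so Q = 6080.
With Q = [Mn²⁺]/[Cu²⁺] and the known concentrations, [Cu²⁺] in the denominator gives [Cu²⁺] = 1.5 × 10^-4 M.

1.5 × 10^-4 M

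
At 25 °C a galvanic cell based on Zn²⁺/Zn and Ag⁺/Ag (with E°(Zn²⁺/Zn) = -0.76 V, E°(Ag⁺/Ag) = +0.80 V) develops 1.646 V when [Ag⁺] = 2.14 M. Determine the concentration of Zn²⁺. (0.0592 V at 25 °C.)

From the Nernst equation, log Q = n(E° − E)/0.0592 = 2(1.56 − 1.646)/0.0592 = -2.905, so Q = 0.00124.
With Q = [Zn²⁺]/[Ag⁺]^2 and the known concentrations, [Zn²⁺] in the numerator gives [Zn²⁺] = 0.0057 M.

0.0057 M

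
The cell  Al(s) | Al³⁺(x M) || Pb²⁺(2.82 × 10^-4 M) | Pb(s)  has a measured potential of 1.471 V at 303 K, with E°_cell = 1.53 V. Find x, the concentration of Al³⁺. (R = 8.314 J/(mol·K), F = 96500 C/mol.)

From the Nernst equation, ln Q = nF(E° − E)/RT = 6×96500×(1.53 − 1.471)/(8.314×303) = 13.561, so Q = 7.75 × 10^5.
With Q = [Al³⁺]^2/[Pb²⁺]^3 and the known concentrations, [Al³⁺]^2 in the numerator gives [Al³⁺] = 0.0042 M.

0.0042 M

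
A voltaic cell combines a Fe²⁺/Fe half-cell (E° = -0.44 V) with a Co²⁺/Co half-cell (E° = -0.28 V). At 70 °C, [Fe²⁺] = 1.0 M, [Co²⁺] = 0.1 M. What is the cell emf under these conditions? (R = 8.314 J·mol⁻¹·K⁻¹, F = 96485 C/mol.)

0.126 V

The Co²⁺/Co couple has the higher reduction potential and acts as the cathode, so E°_cell = -0.28 − (-0.44) = 0.16 V.
Balancing electrons gives n = 2; the reaction quotient is Q = [Fe²⁺]/[Co²⁺] = 10.0.
E = E° − (RT/nF) ln Q = 0.16 − (8.314×343)/(2×96485) × (2.303) = 0.160 − 0.034 = 0.126 V.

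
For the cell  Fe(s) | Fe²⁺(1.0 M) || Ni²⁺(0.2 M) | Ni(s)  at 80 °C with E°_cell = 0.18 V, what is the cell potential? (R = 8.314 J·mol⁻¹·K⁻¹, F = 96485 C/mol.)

Balancing electrons gives n = 2; the reaction quotient is Q = [Fe²⁺]/[Ni²⁺] = 5.00.
E = E° − (RT/nF) ln Q = 0.18 − (8.314×353)/(2×96485) × (1.609) = 0.180 − 0.024 = 0.156 V.

0.156 V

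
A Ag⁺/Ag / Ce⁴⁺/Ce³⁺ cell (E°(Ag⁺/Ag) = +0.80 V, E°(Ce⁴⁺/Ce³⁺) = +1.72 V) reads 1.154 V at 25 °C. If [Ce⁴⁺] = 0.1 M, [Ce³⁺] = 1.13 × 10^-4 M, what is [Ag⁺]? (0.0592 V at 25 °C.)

0.099 M

From the Nernst equation, log Q = n(E° − E)/0.0592 = 1(0.92 − 1.154)/0.0592 = -3.953, so Q = 1.12 × 10^-4.
With Q = [Ag⁺]·[Ce³⁺]/[Ce⁴⁺] and the known concentrations, [Ag⁺] in the numerator gives [Ag⁺] = 0.099 M.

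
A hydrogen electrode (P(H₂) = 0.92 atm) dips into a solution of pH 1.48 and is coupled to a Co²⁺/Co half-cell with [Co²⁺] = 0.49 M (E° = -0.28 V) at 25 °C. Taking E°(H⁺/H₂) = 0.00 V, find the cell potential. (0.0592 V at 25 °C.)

0.20 V

The hydrogen couple is the cathode, so E°_cell = 0.28 V; n = 2.
[H⁺] = 10^(−1.48) = 0.033 M, and Q = [Co²⁺]·P(H₂) / [H⁺]^2 = 411.
E = E° − (0.0592/2) log Q = 0.28 − (0.0592/2)(2.614) = 0.203 V.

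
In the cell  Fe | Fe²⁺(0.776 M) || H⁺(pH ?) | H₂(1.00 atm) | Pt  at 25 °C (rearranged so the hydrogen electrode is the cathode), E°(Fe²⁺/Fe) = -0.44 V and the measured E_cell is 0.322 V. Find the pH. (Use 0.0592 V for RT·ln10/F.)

E°_cell = 0.44 V and n = 2.
log Q = n(E° − E)/0.0592 = 2×(0.44 − 0.322)/0.0592 = 3.986.
With Q = [Fe²⁺]·P(H₂) / [H⁺]^2, solving for [H⁺] gives log[H⁺] = -2.048, so pH = 2.05.

pH = 2.05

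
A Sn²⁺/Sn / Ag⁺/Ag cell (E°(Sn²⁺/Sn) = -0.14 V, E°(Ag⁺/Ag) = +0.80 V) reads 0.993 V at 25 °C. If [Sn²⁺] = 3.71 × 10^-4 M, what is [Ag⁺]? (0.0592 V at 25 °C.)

From the Nernst equation, log Q = n(E° − E)/0.0592 = 2(0.94 − 0.993)/0.0592 = -1.791, so Q = 0.0162.
With Q = [Sn²⁺]/[Ag⁺]^2 and the known concentrations, [Ag⁺]^2 in the denominator gives [Ag⁺] = 0.15 M.

0.15 M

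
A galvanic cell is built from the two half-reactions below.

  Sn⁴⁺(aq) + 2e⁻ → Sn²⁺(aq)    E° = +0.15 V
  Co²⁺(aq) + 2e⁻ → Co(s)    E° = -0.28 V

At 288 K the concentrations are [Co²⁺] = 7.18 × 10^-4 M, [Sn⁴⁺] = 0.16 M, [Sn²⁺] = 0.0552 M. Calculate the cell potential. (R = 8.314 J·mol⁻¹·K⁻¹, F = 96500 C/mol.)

0.533 V

The Sn⁴⁺/Sn²⁺ couple has the higher reduction potential and acts as the cathode, so E°_cell = +0.15 − (-0.28) = 0.43 V.
Balancing electrons gives n = 2; the reaction quotient is Q = [Co²⁺]·[Sn²⁺]/[Sn⁴⁺] = 2.48 × 10^-4.
E = E° − (RT/nF) ln Q = 0.43 − (8.314×288)/(2×96500) × (-8.303) = 0.430 + 0.103 = 0.533 V.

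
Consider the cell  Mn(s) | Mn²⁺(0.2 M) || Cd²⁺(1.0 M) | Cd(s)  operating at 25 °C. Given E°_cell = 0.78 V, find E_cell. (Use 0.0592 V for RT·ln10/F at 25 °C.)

0.801 V

Balancing electrons gives n = 2; the reaction quotient is Q = [Mn²⁺]/[Cd²⁺] = 0.200.
At 25 °C, E = E° − (0.0592/n) log Q = 0.78 − (0.0592/2)(-0.699) = 0.780 + 0.021 = 0.801 V.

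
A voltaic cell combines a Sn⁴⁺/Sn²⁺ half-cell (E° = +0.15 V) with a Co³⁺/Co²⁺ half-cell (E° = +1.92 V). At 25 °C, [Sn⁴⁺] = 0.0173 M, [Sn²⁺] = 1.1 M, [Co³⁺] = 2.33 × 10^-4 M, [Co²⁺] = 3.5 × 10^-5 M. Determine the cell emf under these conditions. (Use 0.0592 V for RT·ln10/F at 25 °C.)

The Co³⁺/Co²⁺ couple has the higher reduction potential and acts as the cathode, so E°_cell = +1.92 − (+0.15) = 1.77 V.
Balancing electrons gives n = 2; the reaction quotient is Q = [Sn⁴⁺]·[Co²⁺]^2/([Sn²⁺]·[Co³⁺]^2) = 3.55 × 10^-4.
At 25 °C, E = E° − (0.0592/n) log Q = 1.77 − (0.0592/2)(-3.450) = 1.770 + 0.102 = 1.872 V.

1.87 V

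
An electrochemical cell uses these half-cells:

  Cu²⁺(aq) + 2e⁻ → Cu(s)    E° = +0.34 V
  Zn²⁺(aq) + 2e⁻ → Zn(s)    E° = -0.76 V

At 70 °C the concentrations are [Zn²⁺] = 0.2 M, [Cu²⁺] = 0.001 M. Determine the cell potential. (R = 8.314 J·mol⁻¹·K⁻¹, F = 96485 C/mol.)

The Cu²⁺/Cu couple has the higher reduction potential and acts as the cathode, so E°_cell = +0.34 − (-0.76) = 1.10 V.
Balancing electrons gives n = 2; the reaction quotient is Q = [Zn²⁺]/[Cu²⁺] = 200.
E = E° − (RT/nF) ln Q = 1.10 − (8.314×343)/(2×96485) × (5.298) = 1.100 − 0.078 = 1.022 V.

1.02 V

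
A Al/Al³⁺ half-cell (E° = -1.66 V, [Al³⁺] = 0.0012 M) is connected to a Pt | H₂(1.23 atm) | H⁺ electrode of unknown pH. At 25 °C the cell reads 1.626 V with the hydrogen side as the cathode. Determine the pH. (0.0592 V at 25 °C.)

pH = 1.50

E°_cell = 1.66 V and n = 6.
log Q = n(E° − E)/0.0592 = 6×(1.66 − 1.626)/0.0592 = 3.446.
With Q = [Al³⁺]^2·P(H₂)^3 / [H⁺]^6, solving for [H⁺] gives log[H⁺] = -1.503, so pH = 1.50.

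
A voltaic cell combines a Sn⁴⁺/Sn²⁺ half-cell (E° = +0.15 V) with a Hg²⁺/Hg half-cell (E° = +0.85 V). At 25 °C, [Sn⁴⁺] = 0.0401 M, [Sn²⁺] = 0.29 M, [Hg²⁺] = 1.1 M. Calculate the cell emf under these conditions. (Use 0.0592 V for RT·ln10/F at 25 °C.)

The Hg²⁺/Hg couple has the higher reduction potential and acts as the cathode, so E°_cell = +0.85 − (+0.15) = 0.70 V.
Balancing electrons gives n = 2; the reaction quotient is Q = [Sn⁴⁺]/([Sn²⁺]·[Hg²⁺]) = 0.126.
At 25 °C, E = E° − (0.0592/n) log Q = 0.70 − (0.0592/2)(-0.901) = 0.700 + 0.027 = 0.727 V.

0.727 V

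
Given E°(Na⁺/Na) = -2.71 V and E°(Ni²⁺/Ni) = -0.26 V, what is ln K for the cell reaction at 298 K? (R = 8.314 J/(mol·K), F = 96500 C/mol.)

E°_cell = -0.26 − (-2.71) = 2.45 V, with n = 2 electrons transferred.
At equilibrium E = 0, so the Nernst equation gives ln K = nFE°/RT = (2)(96500)(2.45)/((8.314)(298)) = 190.85.

ln K = 190.9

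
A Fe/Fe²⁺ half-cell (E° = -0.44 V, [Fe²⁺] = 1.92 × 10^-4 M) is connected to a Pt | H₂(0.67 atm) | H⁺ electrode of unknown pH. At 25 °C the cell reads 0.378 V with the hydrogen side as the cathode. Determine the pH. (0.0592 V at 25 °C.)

pH = 2.99

E°_cell = 0.44 V and n = 2.
log Q = n(E° − E)/0.0592 = 2×(0.44 − 0.378)/0.0592 = 2.095.
With Q = [Fe²⁺]·P(H₂) / [H⁺]^2, solving for [H⁺] gives log[H⁺] = -2.993, so pH = 2.99.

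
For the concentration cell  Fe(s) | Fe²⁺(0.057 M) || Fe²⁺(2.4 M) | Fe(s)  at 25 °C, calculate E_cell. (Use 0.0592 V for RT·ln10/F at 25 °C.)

0.048 V

Both half-cells are Fe²⁺/Fe, so E°_cell = 0. The concentrated side is the cathode; the cell reaction moves Fe²⁺ from high to low concentration with n = 2.
Q = [Fe²⁺]_dilute/[Fe²⁺]_conc = 0.057/2.4 = 0.0238.
E = 0 − (0.0592/2) log Q = −(0.0592/2)(-1.624) = 0.0481 V.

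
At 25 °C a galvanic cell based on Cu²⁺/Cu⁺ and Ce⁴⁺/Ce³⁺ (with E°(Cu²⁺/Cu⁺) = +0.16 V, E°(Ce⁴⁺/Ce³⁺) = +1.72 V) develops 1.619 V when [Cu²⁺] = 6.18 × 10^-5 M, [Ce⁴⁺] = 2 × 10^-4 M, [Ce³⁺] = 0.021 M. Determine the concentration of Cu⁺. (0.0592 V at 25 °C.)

From the Nernst equation, log Q = n(E° − E)/0.0592 = 1(1.56 − 1.619)/0.0592 = -0.997, so Q = 0.101.
With Q = [Cu²⁺]·[Ce³⁺]/([Cu⁺]·[Ce⁴⁺]) and the known concentrations, [Cu⁺] in the denominator gives [Cu⁺] = 0.064 M.

0.064 M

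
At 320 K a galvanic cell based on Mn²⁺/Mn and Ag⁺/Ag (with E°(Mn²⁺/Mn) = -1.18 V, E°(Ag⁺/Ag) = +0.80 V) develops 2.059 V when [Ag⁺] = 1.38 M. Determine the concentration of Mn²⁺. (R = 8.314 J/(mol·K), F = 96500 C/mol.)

0.0062 M

From the Nernst equation, ln Q = nF(E° − E)/RT = 2×96500×(1.98 − 2.059)/(8.314×320) = -5.731, so Q = 0.00324.
With Q = [Mn²⁺]/[Ag⁺]^2 and the known concentrations, [Mn²⁺] in the numerator gives [Mn²⁺] = 0.0062 M.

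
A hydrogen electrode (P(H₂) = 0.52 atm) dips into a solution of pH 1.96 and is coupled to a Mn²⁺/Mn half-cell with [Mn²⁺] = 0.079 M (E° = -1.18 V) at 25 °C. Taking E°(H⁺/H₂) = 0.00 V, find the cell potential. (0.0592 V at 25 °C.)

1.10 V

The hydrogen couple is the cathode, so E°_cell = 1.18 V; n = 2.
[H⁺] = 10^(−1.96) = 0.011 M, and Q = [Mn²⁺]·P(H₂) / [H⁺]^2 = 342.
E = E° − (0.0592/2) log Q = 1.18 − (0.0592/2)(2.534) = 1.105 V.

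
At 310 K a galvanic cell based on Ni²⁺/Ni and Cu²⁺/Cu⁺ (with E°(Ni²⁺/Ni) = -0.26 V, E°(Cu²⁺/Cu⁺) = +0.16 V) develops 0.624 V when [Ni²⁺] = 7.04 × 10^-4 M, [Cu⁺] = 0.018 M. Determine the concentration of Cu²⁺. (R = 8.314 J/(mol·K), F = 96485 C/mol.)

From the Nernst equation, ln Q = nF(E° − E)/RT = 2×96485×(0.42 − 0.624)/(8.314×310) = -15.274, so Q = 2.33 × 10^-7.
With Q = [Ni²⁺]·[Cu⁺]^2/[Cu²⁺]^2 and the known concentrations, [Cu²⁺]^2 in the denominator gives [Cu²⁺] = 0.99 M.

0.99 M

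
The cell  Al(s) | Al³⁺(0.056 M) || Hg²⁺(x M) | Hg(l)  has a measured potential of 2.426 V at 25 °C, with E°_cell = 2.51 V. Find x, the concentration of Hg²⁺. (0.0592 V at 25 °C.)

From the Nernst equation, log Q = n(E° − E)/0.0592 = 6(2.51 − 2.426)/0.0592 = 8.514, so Q = 3.26 × 10^8.
With Q = [Al³⁺]^2/[Hg²⁺]^3 and the known concentrations, [Hg²⁺]^3 in the denominator gives [Hg²⁺] = 2.1 × 10^-4 M.

2.1 × 10^-4 M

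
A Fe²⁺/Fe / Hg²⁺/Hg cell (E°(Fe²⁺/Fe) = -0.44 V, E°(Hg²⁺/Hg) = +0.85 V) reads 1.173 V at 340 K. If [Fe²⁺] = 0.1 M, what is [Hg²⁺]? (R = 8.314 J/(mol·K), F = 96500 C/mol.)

3.4 × 10^-5 M

From the Nernst equation, ln Q = nF(E° − E)/RT = 2×96500×(1.29 − 1.173)/(8.314×340) = 7.988, so Q = 2950.
With Q = [Fe²⁺]/[Hg²⁺] and the known concentrations, [Hg²⁺] in the denominator gives [Hg²⁺] = 3.4 × 10^-5 M.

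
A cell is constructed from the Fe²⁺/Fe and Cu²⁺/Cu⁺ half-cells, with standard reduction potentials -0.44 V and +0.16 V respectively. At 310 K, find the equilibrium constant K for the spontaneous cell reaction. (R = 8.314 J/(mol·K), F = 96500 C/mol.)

3.3 × 10^19

E°_cell = +0.16 − (-0.44) = 0.60 V, with n = 2 electrons transferred.
At equilibrium E = 0, so the Nernst equation gives ln K = nFE°/RT = (2)(96500)(0.60)/((8.314)(310)) = 44.93.
K = e^44.93 = 3.3 × 10^19.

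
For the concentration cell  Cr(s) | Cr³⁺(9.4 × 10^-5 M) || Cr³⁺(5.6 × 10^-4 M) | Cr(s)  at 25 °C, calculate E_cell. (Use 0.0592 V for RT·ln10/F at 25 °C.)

Both half-cells are Cr³⁺/Cr, so E°_cell = 0. The concentrated side is the cathode; the cell reaction moves Cr³⁺ from high to low concentration with n = 3.
Q = [Cr³⁺]_dilute/[Cr³⁺]_conc = 9.4 × 10^-5/5.6 × 10^-4 = 0.168.
E = 0 − (0.0592/3) log Q = −(0.0592/3)(-0.775) = 0.0153 V.

0.015 V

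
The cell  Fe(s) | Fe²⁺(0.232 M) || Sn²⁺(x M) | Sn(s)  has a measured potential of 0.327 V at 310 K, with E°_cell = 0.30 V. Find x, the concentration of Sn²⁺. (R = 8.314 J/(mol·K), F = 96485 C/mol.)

1.8 M

From the Nernst equation, ln Q = nF(E° − E)/RT = 2×96485×(0.30 − 0.327)/(8.314×310) = -2.022, so Q = 0.132.
With Q = [Fe²⁺]/[Sn²⁺] and the known concentrations, [Sn²⁺] in the denominator gives [Sn²⁺] = 1.8 M.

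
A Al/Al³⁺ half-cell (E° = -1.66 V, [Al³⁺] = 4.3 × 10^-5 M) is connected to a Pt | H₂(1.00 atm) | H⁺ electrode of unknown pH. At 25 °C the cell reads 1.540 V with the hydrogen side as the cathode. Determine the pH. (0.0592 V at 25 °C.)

E°_cell = 1.66 V and n = 6.
log Q = n(E° − E)/0.0592 = 6×(1.66 − 1.540)/0.0592 = 12.162.
With Q = [Al³⁺]^2·P(H₂)^3 / [H⁺]^6, solving for [H⁺] gives log[H⁺] = -3.483, so pH = 3.48.

pH = 3.48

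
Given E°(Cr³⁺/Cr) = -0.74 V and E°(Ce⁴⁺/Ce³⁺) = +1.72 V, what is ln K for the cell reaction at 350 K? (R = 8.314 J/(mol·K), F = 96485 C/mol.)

E°_cell = +1.72 − (-0.74) = 2.46 V, with n = 3 electrons transferred.
At equilibrium E = 0, so the Nernst equation gives ln K = nFE°/RT = (3)(96485)(2.46)/((8.314)(350)) = 244.70.

ln K = 244.7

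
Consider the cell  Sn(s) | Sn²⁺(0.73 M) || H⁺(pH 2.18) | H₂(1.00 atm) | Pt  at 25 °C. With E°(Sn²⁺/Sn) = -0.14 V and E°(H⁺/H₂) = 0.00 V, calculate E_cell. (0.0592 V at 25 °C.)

The hydrogen couple is the cathode, so E°_cell = 0.14 V; n = 2.
[H⁺] = 10^(−2.18) = 0.0066 M, and Q = [Sn²⁺]·P(H₂) / [H⁺]^2 = 1.67 × 10^4.
E = E° − (0.0592/2) log Q = 0.14 − (0.0592/2)(4.223) = 0.015 V.

0.015 V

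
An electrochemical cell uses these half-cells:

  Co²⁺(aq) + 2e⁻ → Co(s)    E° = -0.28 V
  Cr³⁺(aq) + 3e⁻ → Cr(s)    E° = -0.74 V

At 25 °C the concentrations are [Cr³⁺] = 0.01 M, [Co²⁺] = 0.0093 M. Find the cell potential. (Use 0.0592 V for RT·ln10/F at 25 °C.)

The Co²⁺/Co couple has the higher reduction potential and acts as the cathode, so E°_cell = -0.28 − (-0.74) = 0.46 V.
Balancing electrons gives n = 6; the reaction quotient is Q = [Cr³⁺]^2/[Co²⁺]^3 = 124.
At 25 °C, E = E° − (0.0592/n) log Q = 0.46 − (0.0592/6)(2.095) = 0.460 − 0.021 = 0.439 V.

0.439 V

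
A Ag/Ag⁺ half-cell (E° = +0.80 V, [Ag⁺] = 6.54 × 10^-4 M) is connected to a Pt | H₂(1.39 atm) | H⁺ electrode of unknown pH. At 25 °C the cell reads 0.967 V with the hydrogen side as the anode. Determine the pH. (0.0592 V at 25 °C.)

pH = 5.93

E°_cell = 0.80 V and n = 2.
log Q = n(E° − E)/0.0592 = 2×(0.80 − 0.967)/0.0592 = -5.642.
With Q = [H⁺]^2 / ([Ag⁺]^2·P(H₂)), solving for [H⁺] gives log[H⁺] = -5.934, so pH = 5.93.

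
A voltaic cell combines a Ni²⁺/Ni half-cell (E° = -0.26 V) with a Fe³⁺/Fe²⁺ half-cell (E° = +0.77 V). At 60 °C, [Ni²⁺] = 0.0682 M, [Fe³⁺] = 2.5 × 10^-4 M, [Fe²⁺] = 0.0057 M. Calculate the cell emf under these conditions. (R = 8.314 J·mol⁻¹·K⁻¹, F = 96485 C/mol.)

The Fe³⁺/Fe²⁺ couple has the higher reduction potential and acts as the cathode, so E°_cell = +0.77 − (-0.26) = 1.03 V.
Balancing electrons gives n = 2; the reaction quotient is Q = [Ni²⁺]·[Fe²⁺]^2/[Fe³⁺]^2 = 35.5.
E = E° − (RT/nF) ln Q = 1.03 − (8.314×333)/(2×96485) × (3.568) = 1.030 − 0.051 = 0.979 V.

0.979 V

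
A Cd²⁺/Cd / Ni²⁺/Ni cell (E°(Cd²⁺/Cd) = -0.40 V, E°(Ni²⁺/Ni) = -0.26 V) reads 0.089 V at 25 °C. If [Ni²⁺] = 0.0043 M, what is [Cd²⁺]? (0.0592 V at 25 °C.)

From the Nernst equation, log Q = n(E° − E)/0.0592 = 2(0.14 − 0.089)/0.0592 = 1.723, so Q = 52.8.
With Q = [Cd²⁺]/[Ni²⁺] and the known concentrations, [Cd²⁺] in the numerator gives [Cd²⁺] = 0.23 M.

0.23 M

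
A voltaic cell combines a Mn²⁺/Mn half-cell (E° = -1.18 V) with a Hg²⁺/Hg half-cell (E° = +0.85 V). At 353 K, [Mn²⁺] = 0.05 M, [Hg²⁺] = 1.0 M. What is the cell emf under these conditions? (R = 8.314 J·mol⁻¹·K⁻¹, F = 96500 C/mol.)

2.08 V

The Hg²⁺/Hg couple has the higher reduction potential and acts as the cathode, so E°_cell = +0.85 − (-1.18) = 2.03 V.
Balancing electrons gives n = 2; the reaction quotient is Q = [Mn²⁺]/[Hg²⁺] = 0.0500.
E = E° − (RT/nF) ln Q = 2.03 − (8.314×353)/(2×96500) × (-2.996) = 2.030 + 0.046 = 2.076 V.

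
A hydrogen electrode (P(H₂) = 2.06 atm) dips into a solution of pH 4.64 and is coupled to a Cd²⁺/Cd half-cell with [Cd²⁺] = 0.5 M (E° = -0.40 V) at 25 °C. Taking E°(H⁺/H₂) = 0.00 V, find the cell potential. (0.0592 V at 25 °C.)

The hydrogen couple is the cathode, so E°_cell = 0.40 V; n = 2.
[H⁺] = 10^(−4.64) = 2.3 × 10^-5 M, and Q = [Cd²⁺]·P(H₂) / [H⁺]^2 = 1.96 × 10^9.
E = E° − (0.0592/2) log Q = 0.40 − (0.0592/2)(9.293) = 0.125 V.

0.12 V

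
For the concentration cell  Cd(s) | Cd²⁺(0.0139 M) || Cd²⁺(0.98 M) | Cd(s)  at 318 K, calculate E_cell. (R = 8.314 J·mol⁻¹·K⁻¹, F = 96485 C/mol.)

0.058 V

Both half-cells are Cd²⁺/Cd, so E°_cell = 0. The concentrated side is the cathode; the cell reaction moves Cd²⁺ from high to low concentration with n = 2.
Q = [Cd²⁺]_dilute/[Cd²⁺]_conc = 0.0139/0.98 = 0.0142.
E = 0 − (RT/nF) ln Q = −((8.314×318)/(2×96485))(-4.256) = 0.0583 V.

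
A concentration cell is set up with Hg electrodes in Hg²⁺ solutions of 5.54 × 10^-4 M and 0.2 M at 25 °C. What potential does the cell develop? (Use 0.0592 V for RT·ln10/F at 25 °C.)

0.076 V

Both half-cells are Hg²⁺/Hg, so E°_cell = 0. The concentrated side is the cathode; the cell reaction moves Hg²⁺ from high to low concentration with n = 2.
Q = [Hg²⁺]_dilute/[Hg²⁺]_conc = 5.54 × 10^-4/0.2 = 0.00277.
E = 0 − (0.0592/2) log Q = −(0.0592/2)(-2.558) = 0.0757 V.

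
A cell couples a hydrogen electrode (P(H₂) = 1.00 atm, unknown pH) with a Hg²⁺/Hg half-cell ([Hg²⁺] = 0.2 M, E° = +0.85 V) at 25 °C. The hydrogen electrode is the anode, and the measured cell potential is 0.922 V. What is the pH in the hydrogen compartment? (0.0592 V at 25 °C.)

E°_cell = 0.85 V and n = 2.
log Q = n(E° − E)/0.0592 = 2×(0.85 − 0.922)/0.0592 = -2.432.
With Q = [H⁺]^2 / ([Hg²⁺]·P(H₂)), solving for [H⁺] gives log[H⁺] = -1.566, so pH = 1.57.

pH = 1.57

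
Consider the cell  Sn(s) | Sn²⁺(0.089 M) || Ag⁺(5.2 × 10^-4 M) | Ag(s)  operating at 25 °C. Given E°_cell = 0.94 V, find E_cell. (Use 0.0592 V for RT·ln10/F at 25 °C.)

Balancing electrons gives n = 2; the reaction quotient is Q = [Sn²⁺]/[Ag⁺]^2 = 3.29 × 10^5.
At 25 °C, E = E° − (0.0592/n) log Q = 0.94 − (0.0592/2)(5.517) = 0.940 − 0.163 = 0.777 V.

0.777 V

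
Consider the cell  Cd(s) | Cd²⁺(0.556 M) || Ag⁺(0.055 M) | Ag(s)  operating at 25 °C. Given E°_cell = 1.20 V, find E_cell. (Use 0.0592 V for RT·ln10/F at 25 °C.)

1.13 V

Balancing electrons gives n = 2; the reaction quotient is Q = [Cd²⁺]/[Ag⁺]^2 = 184.
At 25 °C, E = E° − (0.0592/n) log Q = 1.20 − (0.0592/2)(2.264) = 1.200 − 0.067 = 1.133 V.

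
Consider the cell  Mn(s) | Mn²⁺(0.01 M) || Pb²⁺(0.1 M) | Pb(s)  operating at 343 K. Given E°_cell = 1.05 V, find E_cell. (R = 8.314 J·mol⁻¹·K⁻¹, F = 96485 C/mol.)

Balancing electrons gives n = 2; the reaction quotient is Q = [Mn²⁺]/[Pb²⁺] = 0.100.
E = E° − (RT/nF) ln Q = 1.05 − (8.314×343)/(2×96485) × (-2.303) = 1.050 + 0.034 = 1.084 V.

1.08 V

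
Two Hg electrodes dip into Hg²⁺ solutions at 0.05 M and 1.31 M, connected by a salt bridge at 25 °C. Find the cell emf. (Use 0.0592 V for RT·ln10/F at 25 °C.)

0.042 V

Both half-cells are Hg²⁺/Hg, so E°_cell = 0. The concentrated side is the cathode; the cell reaction moves Hg²⁺ from high to low concentration with n = 2.
Q = [Hg²⁺]_dilute/[Hg²⁺]_conc = 0.05/1.31 = 0.0382.
E = 0 − (0.0592/2) log Q = −(0.0592/2)(-1.418) = 0.0420 V.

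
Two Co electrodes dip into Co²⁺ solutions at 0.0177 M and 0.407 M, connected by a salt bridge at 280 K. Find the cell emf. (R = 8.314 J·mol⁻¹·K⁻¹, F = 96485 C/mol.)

Both half-cells are Co²⁺/Co, so E°_cell = 0. The concentrated side is the cathode; the cell reaction moves Co²⁺ from high to low concentration with n = 2.
Q = [Co²⁺]_dilute/[Co²⁺]_conc = 0.0177/0.407 = 0.0435.
E = 0 − (RT/nF) ln Q = −((8.314×280)/(2×96485))(-3.135) = 0.0378 V.

0.038 V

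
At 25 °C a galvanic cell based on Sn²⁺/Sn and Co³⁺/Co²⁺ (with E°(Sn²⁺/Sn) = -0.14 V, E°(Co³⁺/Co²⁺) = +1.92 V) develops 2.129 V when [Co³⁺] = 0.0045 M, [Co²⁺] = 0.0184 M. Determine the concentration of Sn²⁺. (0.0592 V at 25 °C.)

From the Nernst equation, log Q = n(E° − E)/0.0592 = 2(2.06 − 2.129)/0.0592 = -2.331, so Q = 0.00467.
With Q = [Sn²⁺]·[Co²⁺]^2/[Co³⁺]^2 and the known concentrations, [Sn²⁺] in the numerator gives [Sn²⁺] = 2.8 × 10^-4 M.

2.8 × 10^-4 M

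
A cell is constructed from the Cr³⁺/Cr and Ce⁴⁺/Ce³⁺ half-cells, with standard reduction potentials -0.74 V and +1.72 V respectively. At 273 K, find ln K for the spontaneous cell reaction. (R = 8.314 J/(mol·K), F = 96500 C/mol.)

E°_cell = +1.72 − (-0.74) = 2.46 V, with n = 3 electrons transferred.
At equilibrium E = 0, so the Nernst equation gives ln K = nFE°/RT = (3)(96500)(2.46)/((8.314)(273)) = 313.77.

ln K = 313.8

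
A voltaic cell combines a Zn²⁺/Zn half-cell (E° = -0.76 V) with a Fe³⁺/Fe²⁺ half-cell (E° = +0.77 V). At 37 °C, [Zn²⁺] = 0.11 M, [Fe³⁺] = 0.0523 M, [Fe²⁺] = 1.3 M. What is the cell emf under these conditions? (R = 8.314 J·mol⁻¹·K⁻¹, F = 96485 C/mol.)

1.47 V

The Fe³⁺/Fe²⁺ couple has the higher reduction potential and acts as the cathode, so E°_cell = +0.77 − (-0.76) = 1.53 V.
Balancing electrons gives n = 2; the reaction quotient is Q = [Zn²⁺]·[Fe²⁺]^2/[Fe³⁺]^2 = 68.0.
E = E° − (RT/nF) ln Q = 1.53 − (8.314×310)/(2×96485) × (4.219) = 1.530 − 0.056 = 1.474 V.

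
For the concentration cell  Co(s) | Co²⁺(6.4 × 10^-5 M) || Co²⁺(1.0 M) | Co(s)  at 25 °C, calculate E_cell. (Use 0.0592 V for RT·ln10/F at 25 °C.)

0.12 V

Both half-cells are Co²⁺/Co, so E°_cell = 0. The concentrated side is the cathode; the cell reaction moves Co²⁺ from high to low concentration with n = 2.
Q = [Co²⁺]_dilute/[Co²⁺]_conc = 6.4 × 10^-5/1.0 = 6.4 × 10^-5.
E = 0 − (0.0592/2) log Q = −(0.0592/2)(-4.194) = 0.1241 V.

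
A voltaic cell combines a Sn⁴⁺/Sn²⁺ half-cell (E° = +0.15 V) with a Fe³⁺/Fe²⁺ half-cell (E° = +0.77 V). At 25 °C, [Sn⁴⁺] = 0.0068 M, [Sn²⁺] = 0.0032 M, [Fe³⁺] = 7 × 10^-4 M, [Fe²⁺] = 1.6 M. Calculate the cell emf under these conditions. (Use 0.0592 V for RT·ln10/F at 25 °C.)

0.411 V

The Fe³⁺/Fe²⁺ couple has the higher reduction potential and acts as the cathode, so E°_cell = +0.77 − (+0.15) = 0.62 V.
Balancing electrons gives n = 2; the reaction quotient is Q = [Sn⁴⁺]·[Fe²⁺]^2/([Sn²⁺]·[Fe³⁺]^2) = 1.11 × 10^7.
At 25 °C, E = E° − (0.0592/n) log Q = 0.62 − (0.0592/2)(7.045) = 0.620 − 0.209 = 0.411 V.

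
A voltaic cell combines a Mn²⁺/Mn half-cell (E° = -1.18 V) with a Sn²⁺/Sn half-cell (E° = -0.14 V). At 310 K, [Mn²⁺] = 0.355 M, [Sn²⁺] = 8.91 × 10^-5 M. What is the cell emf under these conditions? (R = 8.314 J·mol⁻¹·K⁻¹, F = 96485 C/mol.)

The Sn²⁺/Sn couple has the higher reduction potential and acts as the cathode, so E°_cell = -0.14 − (-1.18) = 1.04 V.
Balancing electrons gives n = 2; the reaction quotient is Q = [Mn²⁺]/[Sn²⁺] = 3980.
E = E° − (RT/nF) ln Q = 1.04 − (8.314×310)/(2×96485) × (8.290) = 1.040 − 0.111 = 0.929 V.

0.929 V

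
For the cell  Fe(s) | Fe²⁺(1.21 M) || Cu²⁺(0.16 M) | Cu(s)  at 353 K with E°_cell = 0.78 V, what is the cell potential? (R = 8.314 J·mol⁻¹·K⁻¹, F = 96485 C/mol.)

Balancing electrons gives n = 2; the reaction quotient is Q = [Fe²⁺]/[Cu²⁺] = 7.56.
E = E° − (RT/nF) ln Q = 0.78 − (8.314×353)/(2×96485) × (2.023) = 0.780 − 0.031 = 0.749 V.

0.749 V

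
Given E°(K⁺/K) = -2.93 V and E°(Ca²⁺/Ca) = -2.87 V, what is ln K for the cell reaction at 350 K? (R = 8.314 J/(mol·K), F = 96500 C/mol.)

ln K = 4.0

E°_cell = -2.87 − (-2.93) = 0.06 V, with n = 2 electrons transferred.
At equilibrium E = 0, so the Nernst equation gives ln K = nFE°/RT = (2)(96500)(0.06)/((8.314)(350)) = 3.98.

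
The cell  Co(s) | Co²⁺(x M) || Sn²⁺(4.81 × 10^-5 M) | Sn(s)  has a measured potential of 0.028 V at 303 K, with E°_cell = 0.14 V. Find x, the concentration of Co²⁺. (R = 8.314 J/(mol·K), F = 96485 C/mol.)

0.26 M

From the Nernst equation, ln Q = nF(E° − E)/RT = 2×96485×(0.14 − 0.028)/(8.314×303) = 8.579, so Q = 5320.
With Q = [Co²⁺]/[Sn²⁺] and the known concentrations, [Co²⁺] in the numerator gives [Co²⁺] = 0.26 M.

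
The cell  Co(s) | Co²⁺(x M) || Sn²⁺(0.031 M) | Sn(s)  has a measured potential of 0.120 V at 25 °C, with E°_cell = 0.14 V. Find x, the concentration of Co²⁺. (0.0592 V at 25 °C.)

From the Nernst equation, log Q = n(E° − E)/0.0592 = 2(0.14 − 0.120)/0.0592 = 0.676, so Q = 4.74.
With Q = [Co²⁺]/[Sn²⁺] and the known concentrations, [Co²⁺] in the numerator gives [Co²⁺] = 0.15 M.

0.15 M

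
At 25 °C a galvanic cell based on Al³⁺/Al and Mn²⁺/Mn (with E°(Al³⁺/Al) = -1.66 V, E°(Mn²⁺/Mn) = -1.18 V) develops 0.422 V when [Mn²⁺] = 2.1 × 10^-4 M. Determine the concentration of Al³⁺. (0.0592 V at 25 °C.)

From the Nernst equation, log Q = n(E° − E)/0.0592 = 6(0.48 − 0.422)/0.0592 = 5.878, so Q = 7.56 × 10^5.
With Q = [Al³⁺]^2/[Mn²⁺]^3 and the known concentrations, [Al³⁺]^2 in the numerator gives [Al³⁺] = 0.0026 M.

0.0026 M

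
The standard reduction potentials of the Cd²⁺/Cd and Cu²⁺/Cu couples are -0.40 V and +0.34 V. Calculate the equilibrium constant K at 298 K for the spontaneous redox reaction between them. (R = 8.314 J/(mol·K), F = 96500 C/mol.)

1.1 × 10^25

E°_cell = +0.34 − (-0.40) = 0.74 V, with n = 2 electrons transferred.
At equilibrium E = 0, so the Nernst equation gives ln K = nFE°/RT = (2)(96500)(0.74)/((8.314)(298)) = 57.65.
K = e^57.65 = 1.1 × 10^25.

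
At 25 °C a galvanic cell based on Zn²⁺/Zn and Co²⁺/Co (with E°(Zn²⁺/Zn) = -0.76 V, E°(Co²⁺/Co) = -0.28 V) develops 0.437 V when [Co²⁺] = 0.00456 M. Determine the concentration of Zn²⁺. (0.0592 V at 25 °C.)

0.13 M

From the Nernst equation, log Q = n(E° − E)/0.0592 = 2(0.48 − 0.437)/0.0592 = 1.453, so Q = 28.4.
With Q = [Zn²⁺]/[Co²⁺] and the known concentrations, [Zn²⁺] in the numerator gives [Zn²⁺] = 0.13 M.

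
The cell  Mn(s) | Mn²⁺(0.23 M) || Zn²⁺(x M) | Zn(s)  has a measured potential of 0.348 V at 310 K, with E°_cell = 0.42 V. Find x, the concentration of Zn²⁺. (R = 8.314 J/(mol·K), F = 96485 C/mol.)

From the Nernst equation, ln Q = nF(E° − E)/RT = 2×96485×(0.42 − 0.348)/(8.314×310) = 5.391, so Q = 219.
With Q = [Mn²⁺]/[Zn²⁺] and the known concentrations, [Zn²⁺] in the denominator gives [Zn²⁺] = 0.001 M.

0.001 M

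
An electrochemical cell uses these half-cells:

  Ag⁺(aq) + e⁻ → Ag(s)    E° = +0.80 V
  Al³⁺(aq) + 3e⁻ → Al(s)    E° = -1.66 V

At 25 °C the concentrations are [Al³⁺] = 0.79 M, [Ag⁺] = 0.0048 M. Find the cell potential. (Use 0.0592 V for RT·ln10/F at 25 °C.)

2.32 V

The Ag⁺/Ag couple has the higher reduction potential and acts as the cathode, so E°_cell = +0.80 − (-1.66) = 2.46 V.
Balancing electrons gives n = 3; the reaction quotient is Q = [Al³⁺]/[Ag⁺]^3 = 7.14 × 10^6.
At 25 °C, E = E° − (0.0592/n) log Q = 2.46 − (0.0592/3)(6.854) = 2.460 − 0.135 = 2.325 V.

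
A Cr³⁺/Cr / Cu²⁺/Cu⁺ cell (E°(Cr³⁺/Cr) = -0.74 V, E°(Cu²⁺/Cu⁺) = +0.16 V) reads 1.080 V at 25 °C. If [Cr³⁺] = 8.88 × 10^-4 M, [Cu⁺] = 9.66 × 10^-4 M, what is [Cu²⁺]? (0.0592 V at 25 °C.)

0.1 M

From the Nernst equation, log Q = n(E° − E)/0.0592 = 3(0.90 − 1.080)/0.0592 = -9.122, so Q = 7.56 × 10^-10.
With Q = [Cr³⁺]·[Cu⁺]^3/[Cu²⁺]^3 and the known concentrations, [Cu²⁺]^3 in the denominator gives [Cu²⁺] = 0.1 M.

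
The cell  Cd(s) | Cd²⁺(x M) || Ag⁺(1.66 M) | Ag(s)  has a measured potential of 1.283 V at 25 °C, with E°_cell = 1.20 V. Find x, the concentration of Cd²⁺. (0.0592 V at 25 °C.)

0.0043 M

From the Nernst equation, log Q = n(E° − E)/0.0592 = 2(1.20 − 1.283)/0.0592 = -2.804, so Q = 0.00157.
With Q = [Cd²⁺]/[Ag⁺]^2 and the known concentrations, [Cd²⁺] in the numerator gives [Cd²⁺] = 0.0043 M.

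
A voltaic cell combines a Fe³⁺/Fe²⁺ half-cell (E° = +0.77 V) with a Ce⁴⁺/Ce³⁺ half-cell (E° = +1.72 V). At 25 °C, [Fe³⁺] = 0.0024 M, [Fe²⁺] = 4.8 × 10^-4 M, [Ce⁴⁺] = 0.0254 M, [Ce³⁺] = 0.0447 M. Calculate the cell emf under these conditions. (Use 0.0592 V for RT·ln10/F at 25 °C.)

The Ce⁴⁺/Ce³⁺ couple has the higher reduction potential and acts as the cathode, so E°_cell = +1.72 − (+0.77) = 0.95 V.
Balancing electrons gives n = 1; the reaction quotient is Q = [Fe³⁺]·[Ce³⁺]/([Fe²⁺]·[Ce⁴⁺]) = 8.80.
At 25 °C, E = E° − (0.0592/n) log Q = 0.95 − (0.0592/1)(0.944) = 0.950 − 0.056 = 0.894 V.

0.894 V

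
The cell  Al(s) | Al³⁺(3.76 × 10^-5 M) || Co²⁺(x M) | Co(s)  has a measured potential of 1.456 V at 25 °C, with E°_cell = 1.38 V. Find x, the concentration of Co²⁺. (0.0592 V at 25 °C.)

0.41 M

From the Nernst equation, log Q = n(E° − E)/0.0592 = 6(1.38 − 1.456)/0.0592 = -7.703, so Q = 1.98 × 10^-8.
With Q = [Al³⁺]^2/[Co²⁺]^3 and the known concentrations, [Co²⁺]^3 in the denominator gives [Co²⁺] = 0.41 M.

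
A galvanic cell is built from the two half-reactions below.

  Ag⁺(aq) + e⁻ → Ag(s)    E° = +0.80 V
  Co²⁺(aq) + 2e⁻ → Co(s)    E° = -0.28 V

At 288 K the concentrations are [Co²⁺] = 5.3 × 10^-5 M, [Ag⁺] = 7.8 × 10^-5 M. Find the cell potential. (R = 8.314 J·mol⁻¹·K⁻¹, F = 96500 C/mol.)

The Ag⁺/Ag couple has the higher reduction potential and acts as the cathode, so E°_cell = +0.80 − (-0.28) = 1.08 V.
Balancing electrons gives n = 2; the reaction quotient is Q = [Co²⁺]/[Ag⁺]^2 = 8710.
E = E° − (RT/nF) ln Q = 1.08 − (8.314×288)/(2×96500) × (9.072) = 1.080 − 0.113 = 0.967 V.

0.967 V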